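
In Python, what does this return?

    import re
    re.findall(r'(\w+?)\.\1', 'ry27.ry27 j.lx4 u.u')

`\1` has to match the exact text group 1 already captured.
Matches: at [0:9] match 'ry27.ry27', group 1 = 'ry27'; at [16:19] match 'u.u', group 1 = 'u'.
`findall` collects group 1 from each match (2 total).

['ry27', 'u']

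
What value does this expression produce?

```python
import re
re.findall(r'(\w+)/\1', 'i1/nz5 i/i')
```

A backreference is literal: `\1` must see the identical characters the first group matched.
Scanning left to right: at [7:10] match 'i/i', group 1 = 'i'.
`findall` collects group 1 from the one match (1 total).

['i']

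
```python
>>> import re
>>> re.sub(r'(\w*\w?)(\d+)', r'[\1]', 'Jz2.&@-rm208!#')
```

'[Jz].&@-[rm20]!#'

Pattern: zero or more of a word character, then optionally a word character (captured); then one or more of a digit (captured).
`\1` in the replacement pulls in group 1's text for each match.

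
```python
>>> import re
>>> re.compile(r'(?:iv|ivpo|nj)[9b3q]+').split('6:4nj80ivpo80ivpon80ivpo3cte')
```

['6:4nj80ivpo80ivpon80', 'cte']

Splitting on the pattern gives 2 pieces.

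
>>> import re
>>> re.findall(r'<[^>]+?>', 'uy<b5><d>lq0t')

['<b5>', '<d>']

With no groups in the pattern, `findall` gives back each whole match — 2 here.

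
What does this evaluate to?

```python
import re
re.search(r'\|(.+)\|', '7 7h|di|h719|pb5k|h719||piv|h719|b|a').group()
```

'|di|h719|pb5k|h719||piv|h719|b|'

`re.search` tries every starting position until one works.
The match spans [4:35] → '|di|h719|pb5k|h719||piv|h719|b|'.
Captured: group 1 = 'di|h719|pb5k|h719||piv|h719|b'.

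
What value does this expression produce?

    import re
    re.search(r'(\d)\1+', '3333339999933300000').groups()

('3',)

A backreference is literal: `\1` must see the identical characters the first group matched.
`re.search` scans for the first position where the pattern succeeds.
The match spans [0:6] → '333333'.
Captured: group 1 = '3'.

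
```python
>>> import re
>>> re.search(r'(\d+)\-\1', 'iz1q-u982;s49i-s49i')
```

After group 1 captures some text, `\1` only succeeds where that same text appears again.
`re.search` tries every starting position until one works.
Here the pattern never matches, so the call returns None.

None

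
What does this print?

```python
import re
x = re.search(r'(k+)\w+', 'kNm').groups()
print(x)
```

('k',)

The match spans [0:3] → 'kNm'.
Captured: group 1 = 'k'.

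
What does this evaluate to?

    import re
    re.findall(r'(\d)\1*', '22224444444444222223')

After group 1 captures some text, `\1` only succeeds where that same text appears again.
`findall` collects group 1 from each match (4 total).

['2', '4', '2', '3']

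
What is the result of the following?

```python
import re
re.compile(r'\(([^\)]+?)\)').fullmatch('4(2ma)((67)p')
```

None

`fullmatch` succeeds only if the pattern covers the string from start to end.
Here the pattern can't cover the whole string, so the call returns None.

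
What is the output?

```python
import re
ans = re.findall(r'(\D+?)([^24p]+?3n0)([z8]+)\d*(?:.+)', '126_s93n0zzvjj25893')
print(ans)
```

[('_', 's93n0', 'zz')]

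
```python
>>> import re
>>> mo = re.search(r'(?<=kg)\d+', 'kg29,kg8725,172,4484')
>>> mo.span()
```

Lookahead/lookbehind check context without consuming it, so the matched span excludes the asserted characters.
Unlike `match`, `search` isn't anchored — it looks for the pattern anywhere in the string.
The match spans [2:4] → '29'.

(2, 4)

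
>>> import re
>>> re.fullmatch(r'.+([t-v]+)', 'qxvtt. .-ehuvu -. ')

This matches one or more of any character; then one or more of a character in [t-v] (captured).
For `fullmatch`, every character of the input must be accounted for by the pattern.
Here there's no way to consume every character, so the call returns None.

None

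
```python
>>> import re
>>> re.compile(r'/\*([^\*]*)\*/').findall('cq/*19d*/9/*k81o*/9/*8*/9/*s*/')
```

['19d', 'k81o', '8', 's']

With a single group, `findall` returns only what that group captured — 4 items.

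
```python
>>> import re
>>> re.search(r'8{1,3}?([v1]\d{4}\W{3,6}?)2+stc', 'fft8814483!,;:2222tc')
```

The pattern matches 1 to 3 of a literal '8' (lazy); then one of [v1], then exactly 4 of a digit, then 3 to 6 of a non-word character (lazy) (captured); then one or more of a literal '2', then the literal 'stc'.
Here no position works, so the call returns None.

None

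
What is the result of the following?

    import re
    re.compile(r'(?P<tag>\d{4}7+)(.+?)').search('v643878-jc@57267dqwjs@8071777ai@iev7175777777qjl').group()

'643878'

The pattern matches exactly 4 of a digit, then one or more of the literal '7' (captured as 'tag'); then one or more of any character (lazy) (captured).
With the lazy modifier that quantifier settles for the fewest repetitions that let the rest of the pattern succeed (the atoms after it are unaffected and can still be greedy).
`search` walks the string left to right and returns the first match it finds.
The match spans [1:7] → '643878'.
Captured: group 1 = '64387', group 2 = '8'.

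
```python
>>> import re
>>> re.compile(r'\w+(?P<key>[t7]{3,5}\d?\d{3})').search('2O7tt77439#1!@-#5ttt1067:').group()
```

'2O7tt77439'

The pattern matches one or more of a word character; then 3 to 5 of one of [t7], then optionally a digit, then exactly 3 of a digit (captured as 'key').
`re.search` scans for the first position where the pattern succeeds.
The match spans [0:10] → '2O7tt77439'.
Captured: group 1 = 't77439'.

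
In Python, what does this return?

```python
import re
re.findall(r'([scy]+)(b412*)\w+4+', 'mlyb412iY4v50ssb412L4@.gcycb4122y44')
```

The pattern matches one or more of one of [scy] (captured); then the literal 'b41', then zero or more of the literal '2' (captured); then one or more of a word character, then one or more of the literal '4'.
Walking the string: at [2:21] match 'yb412iY4v50ssb412L4', groups = ('y', 'b412'); at [24:35] match 'cycb4122y44', groups = ('cyc', 'b4122').
Multiple groups make `findall` return tuples — one 2-tuple for each match.

[('y', 'b412'), ('cyc', 'b4122')]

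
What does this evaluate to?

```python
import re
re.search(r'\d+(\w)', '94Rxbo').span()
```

(0, 3)

The pattern matches one or more of a digit; then a word character (captured).
Unlike `match`, `search` isn't anchored — it looks for the pattern anywhere in the string.
The match spans [0:3] → '94R'.
Captured: group 1 = 'R'.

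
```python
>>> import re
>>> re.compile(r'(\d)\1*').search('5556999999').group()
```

'555'

`\1` has to match the exact text group 1 already captured.
The match spans [0:3] → '555'.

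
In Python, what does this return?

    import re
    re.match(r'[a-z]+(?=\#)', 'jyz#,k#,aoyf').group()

`re.match` won't scan ahead — the pattern has to work from the very first character.
The match spans [0:3] → 'jyz'.

'jyz'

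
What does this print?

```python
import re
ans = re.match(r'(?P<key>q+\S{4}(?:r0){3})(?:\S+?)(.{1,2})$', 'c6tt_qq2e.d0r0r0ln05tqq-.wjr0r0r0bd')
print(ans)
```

The pattern matches one or more of a literal 'q', then exactly 4 of a non-whitespace character, then the literal 'r0' repeated 3 times (captured as 'key'); then one or more of a non-whitespace character (lazy) (non-capturing group); then 1 to 2 of any character (captured); then anchored at the end.
`re.match` only tries the pattern at the start of the string.
Here position 0 doesn't satisfy it, so the call returns None.

None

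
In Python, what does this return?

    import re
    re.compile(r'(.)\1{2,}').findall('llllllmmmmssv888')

['l', 'm', '8']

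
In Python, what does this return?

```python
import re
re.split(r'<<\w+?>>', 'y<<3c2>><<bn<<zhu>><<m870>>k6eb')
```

['y', '<<bn', '', 'k6eb']

Splitting on the pattern gives 4 pieces.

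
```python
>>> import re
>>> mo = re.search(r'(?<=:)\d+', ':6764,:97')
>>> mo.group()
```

'6764'

The positive lookaround only admits positions where the adjacent text matches; those characters stay outside the span.
`search` walks the string left to right and returns the first match it finds.
The match spans [1:5] → '6764'.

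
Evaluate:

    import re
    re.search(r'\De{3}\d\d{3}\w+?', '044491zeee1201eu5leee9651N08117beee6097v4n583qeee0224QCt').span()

(6, 15)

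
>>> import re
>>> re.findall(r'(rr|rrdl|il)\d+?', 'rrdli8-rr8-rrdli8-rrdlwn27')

['rr']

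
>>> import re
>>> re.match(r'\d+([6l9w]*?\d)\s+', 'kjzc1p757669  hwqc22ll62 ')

None

The pattern matches one or more of a digit; then zero or more of one of [6l9w] (lazy), then a digit (captured); then one or more of whitespace.
`match` is anchored at position 0; if the pattern doesn't fit there, it returns None.
Here position 0 doesn't satisfy it, so the call returns None.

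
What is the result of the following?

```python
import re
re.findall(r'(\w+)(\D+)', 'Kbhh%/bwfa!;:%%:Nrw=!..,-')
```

The pattern matches one or more of a word character (captured); then one or more of a non-digit (captured).
Matches: at [0:25] match 'Kbhh%/bwfa!;:%%:Nrw=!..,-', groups = ('Kbhh', '%/bwfa!;:%%:Nrw=!..,-').
`findall` packs the 2 group values into a tuple for every match.

[('Kbhh', '%/bwfa!;:%%:Nrw=!..,-')]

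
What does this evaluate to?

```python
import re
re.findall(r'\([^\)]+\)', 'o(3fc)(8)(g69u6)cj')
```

['(3fc)', '(8)', '(g69u6)']

Matches: at [1:6] → '(3fc)'; at [6:9] → '(8)'; at [9:16] → '(g69u6)'.
`findall` yields the raw match text (3 of them) because the pattern has no groups.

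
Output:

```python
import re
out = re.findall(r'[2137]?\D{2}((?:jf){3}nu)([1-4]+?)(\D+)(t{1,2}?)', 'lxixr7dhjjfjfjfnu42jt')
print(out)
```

This matches optionally one of [2137], then exactly 2 of a non-digit; then the literal 'jf' repeated 3 times, then the literal 'nu' (captured); then one or more of a character in [1-4] (lazy) (captured); then one or more of a non-digit (captured); then 1 to 2 of a literal 't' (lazy) (captured).
Scanning left to right: at [7:21] match 'hjjfjfjfnu42jt', groups = ('jfjfjfnu', '42', 'j', 't').
`findall` packs the 4 group values into a tuple for every match.

[('jfjfjfnu', '42', 'j', 't')]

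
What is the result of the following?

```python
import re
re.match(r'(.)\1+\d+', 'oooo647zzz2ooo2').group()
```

With `match`, the pattern is implicitly anchored at the beginning.
The match spans [0:7] → 'oooo647'.

'oooo647'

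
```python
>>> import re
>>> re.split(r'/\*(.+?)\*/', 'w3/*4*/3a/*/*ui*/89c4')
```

['w3', '4', '3a', '/*ui', '89c4']

A non-greedy quantifier consumes as few characters as it can — just enough that the remainder of the pattern still matches from where it stops; whatever follows it matches normally.
With a capturing group present, the delimiter's captured portion is kept in the result list.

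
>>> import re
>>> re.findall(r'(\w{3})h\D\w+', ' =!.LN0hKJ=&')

['LN0']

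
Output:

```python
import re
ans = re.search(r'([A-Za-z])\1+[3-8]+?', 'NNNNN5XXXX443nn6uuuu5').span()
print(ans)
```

A backreference is literal: `\1` must see the identical characters the first group matched.
The match spans [0:6] → 'NNNNN5'.

(0, 6)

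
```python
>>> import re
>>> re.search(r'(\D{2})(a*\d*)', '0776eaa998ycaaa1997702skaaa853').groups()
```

('ea', 'a998')

This matches exactly 2 of a non-digit (captured); then zero or more of a literal 'a', then zero or more of a digit (captured).
`search` walks the string left to right and returns the first match it finds.
The match spans [4:10] → 'eaa998'.
Captured: group 1 = 'ea', group 2 = 'a998'.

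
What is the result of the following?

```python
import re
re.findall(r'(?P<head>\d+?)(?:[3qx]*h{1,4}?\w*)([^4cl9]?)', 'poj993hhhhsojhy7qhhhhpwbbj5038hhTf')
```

Because the quantifier is non-greedy, it stops expanding at the earliest point where the rest of the pattern can succeed.
2 groups means the one result is a tuple of 2 captured strings — 1 here.

[('99', '')]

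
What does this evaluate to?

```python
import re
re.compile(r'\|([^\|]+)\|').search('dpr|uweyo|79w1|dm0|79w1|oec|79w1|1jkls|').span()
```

(3, 10)

`search` walks the string left to right and returns the first match it finds.
The match spans [3:10] → '|uweyo|'.
Captured: group 1 = 'uweyo'.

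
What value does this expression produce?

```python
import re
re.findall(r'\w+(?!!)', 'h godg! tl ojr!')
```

Because the assertion is negative and zero-width, positions next to the forbidden text are skipped.
With no groups in the pattern, `findall` gives back each whole match — 4 here.

['h', 'god', 'tl', 'oj']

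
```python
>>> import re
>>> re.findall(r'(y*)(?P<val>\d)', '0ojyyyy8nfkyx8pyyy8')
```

[('', '0'), ('yyyy', '8'), ('', '8'), ('yyy', '8')]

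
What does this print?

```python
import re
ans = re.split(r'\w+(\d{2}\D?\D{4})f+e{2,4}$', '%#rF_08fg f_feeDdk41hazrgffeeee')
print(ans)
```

The group in the pattern means `split` returns the separators' captures alongside the pieces.

['%#rF_08fg ', '41hazrg', '']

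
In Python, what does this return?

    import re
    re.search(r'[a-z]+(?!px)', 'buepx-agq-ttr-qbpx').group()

A negative assertion filters positions out without eating any characters.
The match spans [0:5] → 'buepx'.

'buepx'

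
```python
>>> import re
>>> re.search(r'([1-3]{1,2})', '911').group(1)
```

The match spans [1:3] → '11'.
Captured: group 1 = '11'.

'11'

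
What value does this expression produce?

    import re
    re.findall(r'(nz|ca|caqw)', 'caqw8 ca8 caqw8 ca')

['ca', 'ca', 'ca', 'ca']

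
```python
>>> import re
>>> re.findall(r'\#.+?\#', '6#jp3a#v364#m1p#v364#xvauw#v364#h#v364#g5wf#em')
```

['#jp3a#', '#m1p#', '#xvauw#', '#h#', '#g5wf#']

With the lazy modifier that quantifier settles for the fewest repetitions that let the rest of the pattern succeed (the atoms after it are unaffected and can still be greedy).
Since nothing is captured, `findall` lists the 5 matched substrings directly.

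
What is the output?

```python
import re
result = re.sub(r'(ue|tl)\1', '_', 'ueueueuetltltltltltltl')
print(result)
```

After group 1 captures some text, `\1` only succeeds where that same text appears again.
Every occurrence is swapped for '_'.

_____tl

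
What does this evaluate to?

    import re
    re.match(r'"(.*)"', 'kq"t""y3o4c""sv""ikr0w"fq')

None

`match` is anchored at position 0; if the pattern doesn't fit there, it returns None.
Here position 0 doesn't satisfy it, so the call returns None.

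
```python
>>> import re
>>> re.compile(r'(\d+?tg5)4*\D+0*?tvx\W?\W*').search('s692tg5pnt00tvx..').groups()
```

('692tg5',)

The match spans [1:17] → '692tg5pnt00tvx..'.
Captured: group 1 = '692tg5'.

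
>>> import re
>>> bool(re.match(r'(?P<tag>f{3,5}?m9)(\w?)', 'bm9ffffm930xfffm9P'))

With `match`, the pattern is implicitly anchored at the beginning.
Here the pattern fails at index 0, so the call returns None, and `bool(None)` is False.

False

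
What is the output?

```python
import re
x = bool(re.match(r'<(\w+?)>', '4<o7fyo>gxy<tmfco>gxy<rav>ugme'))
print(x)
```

False

`re.match` only tries the pattern at the start of the string.
Here the pattern fails at index 0, so the call returns None, and `bool(None)` is False.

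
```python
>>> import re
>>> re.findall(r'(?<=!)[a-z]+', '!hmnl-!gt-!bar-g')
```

Lookahead/lookbehind check context without consuming it, so the matched span excludes the asserted characters.
With no groups in the pattern, `findall` gives back each whole match — 3 here.

['hmnl', 'gt', 'bar']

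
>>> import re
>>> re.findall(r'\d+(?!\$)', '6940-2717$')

The negative lookaround is zero-width — it rules out positions where the adjacent text would match, without consuming anything.
Since nothing is captured, `findall` lists the 2 matched substrings directly.

['6940', '271']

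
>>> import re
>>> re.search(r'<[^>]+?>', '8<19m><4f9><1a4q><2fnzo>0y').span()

(1, 6)

The match spans [1:6] → '<19m>'.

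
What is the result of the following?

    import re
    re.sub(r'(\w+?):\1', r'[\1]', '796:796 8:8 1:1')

'[796] [8] [1]'

A backreference is literal: `\1` must see the identical characters the first group matched.
Each match is replaced using the text its own group 1 captured.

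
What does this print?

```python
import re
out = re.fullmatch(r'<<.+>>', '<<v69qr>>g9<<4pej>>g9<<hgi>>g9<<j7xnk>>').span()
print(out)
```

(0, 39)

For `fullmatch`, every character of the input must be accounted for by the pattern.
The match spans [0:39] → '<<v69qr>>g9<<4pej>>g9<<hgi>>g9<<j7xnk>>'.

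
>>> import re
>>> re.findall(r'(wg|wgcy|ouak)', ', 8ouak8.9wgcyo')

Alternation isn't longest-match — the leftmost alternative that fits at this position is chosen.
One capturing group, so `findall` returns just the captured substring from each match — 2 in all.

['ouak', 'wg']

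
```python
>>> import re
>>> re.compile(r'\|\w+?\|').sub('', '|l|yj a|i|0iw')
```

'yj a0iw'

Matches: at [0:3] → '|l|'; at [7:10] → '|i|'.
`sub` substitutes '' at each match site.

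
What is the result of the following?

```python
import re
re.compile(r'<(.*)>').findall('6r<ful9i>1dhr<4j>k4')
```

`findall` collects group 1 from the one match (1 total).

['ful9i>1dhr<4j']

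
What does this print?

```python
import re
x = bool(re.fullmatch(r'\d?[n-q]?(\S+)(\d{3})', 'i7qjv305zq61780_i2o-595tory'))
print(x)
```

Pattern: optionally a digit, then optionally a character in [n-q]; then one or more of a non-whitespace character (captured); then exactly 3 of a digit (captured).
For `fullmatch`, every character of the input must be accounted for by the pattern.
Here there's no way to consume every character, so the call returns None, and `bool(None)` is False.

False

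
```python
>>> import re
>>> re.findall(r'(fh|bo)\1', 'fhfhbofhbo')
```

The backreference `\1` re-matches whatever the first group consumed, character for character.
Scanning left to right: at [0:4] match 'fhfh', group 1 = 'fh'.
With a single group, `findall` returns only what that group captured — 1 item.

['fh']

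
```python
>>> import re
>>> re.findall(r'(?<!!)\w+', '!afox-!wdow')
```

A negative assertion filters positions out without eating any characters.
No capturing groups, so `findall` returns the 2 full match strings.

['fox', 'dow']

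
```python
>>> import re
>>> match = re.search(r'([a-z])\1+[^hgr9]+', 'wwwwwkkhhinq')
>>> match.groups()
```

('w',)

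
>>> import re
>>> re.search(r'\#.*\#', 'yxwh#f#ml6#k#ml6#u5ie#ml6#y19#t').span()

`re.search` tries every starting position until one works.
The match spans [4:30] → '#f#ml6#k#ml6#u5ie#ml6#y19#'.

(4, 30)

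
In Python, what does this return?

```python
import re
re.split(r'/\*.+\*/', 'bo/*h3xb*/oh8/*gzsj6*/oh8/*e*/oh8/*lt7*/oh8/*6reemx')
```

['bo', 'oh8/*6reemx']

Matches to split on: at [2:40] → '/*h3xb*/oh8/*gzsj6*/oh8/*e*/oh8/*lt7*/'.
The string is cut at each match, leaving 2 pieces.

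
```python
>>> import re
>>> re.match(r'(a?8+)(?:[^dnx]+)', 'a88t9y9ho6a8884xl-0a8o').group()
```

'a88t9y9ho6a8884'

`re.match` won't scan ahead — the pattern has to work from the very first character.
The match spans [0:15] → 'a88t9y9ho6a8884'.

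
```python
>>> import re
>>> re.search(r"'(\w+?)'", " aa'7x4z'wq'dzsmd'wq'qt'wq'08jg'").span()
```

The match spans [3:9] → "'7x4z'".

(3, 9)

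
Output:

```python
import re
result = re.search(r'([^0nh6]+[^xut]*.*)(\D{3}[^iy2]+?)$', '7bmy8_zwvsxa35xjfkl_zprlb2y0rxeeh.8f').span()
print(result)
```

(0, 36)

This matches one or more of any character except [0nh6], then zero or more of any character except [xut], then zero or more of any character (captured); then exactly 3 of a non-digit, then one or more of any character except [iy2] (lazy) (captured); then anchored at the end.
The match spans [0:36] → '7bmy8_zwvsxa35xjfkl_zprlb2y0rxeeh.8f'.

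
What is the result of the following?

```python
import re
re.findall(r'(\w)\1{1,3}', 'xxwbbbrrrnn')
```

A backreference is literal: `\1` must see the identical characters the first group matched.
Scanning left to right: at [0:2] match 'xx', group 1 = 'x'; at [3:6] match 'bbb', group 1 = 'b'; at [6:9] match 'rrr', group 1 = 'r'; at [9:11] match 'nn', group 1 = 'n'.
One capturing group, so `findall` returns just the captured substring from each match — 4 in all.

['x', 'b', 'r', 'n']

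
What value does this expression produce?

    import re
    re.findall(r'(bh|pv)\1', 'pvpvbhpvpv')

A backreference is literal: `\1` must see the identical characters the first group matched.
Scanning left to right: at [0:4] match 'pvpv', group 1 = 'pv'; at [6:10] match 'pvpv', group 1 = 'pv'.
With a single group, `findall` returns only what that group captured — 2 items.

['pv', 'pv']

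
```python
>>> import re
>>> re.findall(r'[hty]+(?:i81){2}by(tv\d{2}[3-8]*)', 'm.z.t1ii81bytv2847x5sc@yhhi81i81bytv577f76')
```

['tv577']

The pattern matches one or more of one of [hty], then the literal 'i81' repeated 2 times, then the literal 'by'; then the literal 'tv', then exactly 2 of a digit, then zero or more of a character in [3-8] (captured).
Matches: at [23:39] match 'yhhi81i81bytv577', group 1 = 'tv577'.
One capturing group, so `findall` returns just the captured substring from the one match — 1 in all.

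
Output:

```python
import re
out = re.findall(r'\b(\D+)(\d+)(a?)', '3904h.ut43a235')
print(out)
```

[('.ut', '43', 'a')]

This matches a word boundary (`\b`, zero-width); then one or more of a non-digit (captured); then one or more of a digit (captured); then optionally a literal 'a' (captured).
Walking the string: at [5:11] match '.ut43a', groups = ('.ut', '43', 'a').
With 3 capturing groups, `findall` returns a 3-tuple per match.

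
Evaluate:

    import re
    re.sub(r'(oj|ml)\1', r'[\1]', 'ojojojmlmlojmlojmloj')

`\1` has to match the exact text group 1 already captured.
Matches: at [0:4] → 'ojoj'; at [6:10] → 'mlml'.
`\1` in the replacement pulls in group 1's text for each match.

'[oj]oj[ml]ojmlojmloj'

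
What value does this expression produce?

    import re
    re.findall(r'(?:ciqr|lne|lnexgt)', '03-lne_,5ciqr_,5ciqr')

['lne', 'ciqr', 'ciqr']

Walking the string: at [3:6] → 'lne'; at [9:13] → 'ciqr'; at [16:20] → 'ciqr'.
With no groups in the pattern, `findall` gives back each whole match — 3 here.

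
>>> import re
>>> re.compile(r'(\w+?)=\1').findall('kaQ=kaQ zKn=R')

['kaQ']

After group 1 captures some text, `\1` only succeeds where that same text appears again.
Because there's exactly one group, `findall` drops the full match and keeps group 1 from the one hit.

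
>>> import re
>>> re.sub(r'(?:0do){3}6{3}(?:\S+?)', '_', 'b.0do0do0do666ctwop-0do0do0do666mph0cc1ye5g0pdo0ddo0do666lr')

The pattern matches the literal '0do' repeated 3 times, then exactly 3 of the literal '6'; then one or more of a non-whitespace character (lazy) (non-capturing group).
`sub` substitutes '_' at each match site.

'b._twop-_ph0cc1ye5g0pdo0ddo0do666lr'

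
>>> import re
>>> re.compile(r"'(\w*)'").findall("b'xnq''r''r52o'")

With a single group, `findall` returns only what that group captured — 3 items.

['xnq', 'r', 'r52o']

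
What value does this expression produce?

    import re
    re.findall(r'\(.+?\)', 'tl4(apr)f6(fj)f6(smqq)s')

['(apr)', '(fj)', '(smqq)']

A non-greedy quantifier consumes as few characters as it can — just enough that the remainder of the pattern still matches from where it stops; whatever follows it matches normally.
Walking the string: at [3:8] → '(apr)'; at [10:14] → '(fj)'; at [16:22] → '(smqq)'.
Since nothing is captured, `findall` lists the 3 matched substrings directly.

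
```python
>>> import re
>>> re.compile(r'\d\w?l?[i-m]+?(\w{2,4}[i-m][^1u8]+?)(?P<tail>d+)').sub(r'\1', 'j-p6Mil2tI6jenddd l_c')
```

This matches a digit; then optionally a word character, then optionally a literal 'l', then one or more of a character in [i-m] (lazy); then 2 to 4 of a word character, then a character in [i-m], then one or more of any character except [1u8] (lazy) (captured); then one or more of a literal 'd' (captured as 'tail').
Matches: at [3:17] → '6Mil2tI6jenddd'.
Each match is replaced using the text its own group 1 captured.

'j-p2tI6jen l_c'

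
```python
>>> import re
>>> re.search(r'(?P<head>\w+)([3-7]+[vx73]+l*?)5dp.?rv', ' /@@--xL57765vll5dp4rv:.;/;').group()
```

'xL57765vll5dp4rv'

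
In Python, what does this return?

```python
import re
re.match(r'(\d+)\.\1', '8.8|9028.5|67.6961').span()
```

After group 1 captures some text, `\1` only succeeds where that same text appears again.
With `match`, the pattern is implicitly anchored at the beginning.
The match spans [0:3] → '8.8'.
Captured: group 1 = '8'.

(0, 3)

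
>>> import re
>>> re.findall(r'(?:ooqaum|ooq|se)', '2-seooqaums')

['se', 'ooqaum']

The regex engine tests alternatives in the order written; an earlier branch that matches wins even if a later one would match more.
Matches: at [2:4] → 'se'; at [4:10] → 'ooqaum'.
With no groups in the pattern, `findall` gives back each whole match — 2 here.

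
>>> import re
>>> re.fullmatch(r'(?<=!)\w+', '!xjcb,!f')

The `(?=…)`/`(?<=…)` assertion just peeks at neighbouring text; it doesn't advance the match position.
For `fullmatch`, every character of the input must be accounted for by the pattern.
Here the pattern can't cover the whole string, so the call returns None.

None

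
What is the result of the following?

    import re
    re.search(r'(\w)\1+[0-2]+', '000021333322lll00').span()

(0, 6)

After group 1 captures some text, `\1` only succeeds where that same text appears again.
The match spans [0:6] → '000021'.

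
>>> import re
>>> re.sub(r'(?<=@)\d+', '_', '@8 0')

'@_ 0'

Lookahead/lookbehind check context without consuming it, so the matched span excludes the asserted characters.
Matches: at [1:2] → '8'.
`sub` substitutes '_' at each match site.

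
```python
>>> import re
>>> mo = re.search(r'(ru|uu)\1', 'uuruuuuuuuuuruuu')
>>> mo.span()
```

(3, 7)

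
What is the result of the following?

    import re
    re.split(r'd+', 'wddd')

Each match becomes a cut point; 2 segments remain.

['w', '']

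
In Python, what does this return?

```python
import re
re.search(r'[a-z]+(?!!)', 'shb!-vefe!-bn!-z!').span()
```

(0, 2)

A negative assertion filters positions out without eating any characters.
`re.search` tries every starting position until one works.
The match spans [0:2] → 'sh'.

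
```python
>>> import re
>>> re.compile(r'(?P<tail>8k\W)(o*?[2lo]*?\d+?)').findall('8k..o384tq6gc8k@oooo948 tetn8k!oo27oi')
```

With 2 capturing groups, `findall` returns a 2-tuple per match.

[('8k@', 'oooo9'), ('8k!', 'oo2')]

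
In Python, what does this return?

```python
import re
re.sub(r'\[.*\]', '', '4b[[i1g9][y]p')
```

`sub` substitutes '' at each match site.

'4bp'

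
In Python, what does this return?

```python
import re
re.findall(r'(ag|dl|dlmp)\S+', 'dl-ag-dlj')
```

Scanning left to right: at [0:9] match 'dl-ag-dlj', group 1 = 'dl'.
`findall` collects group 1 from the one match (1 total).

['dl']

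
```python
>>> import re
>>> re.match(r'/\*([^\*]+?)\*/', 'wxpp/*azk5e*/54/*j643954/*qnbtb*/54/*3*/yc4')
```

None

With `match`, the pattern is implicitly anchored at the beginning.
Here position 0 doesn't satisfy it, so the call returns None.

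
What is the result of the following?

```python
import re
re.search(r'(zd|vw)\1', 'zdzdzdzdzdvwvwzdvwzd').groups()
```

('zd',)

The match spans [0:4] → 'zdzd'.
Captured: group 1 = 'zd'.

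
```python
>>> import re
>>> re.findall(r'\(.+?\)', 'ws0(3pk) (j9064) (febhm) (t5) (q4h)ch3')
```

The `?` after the quantifier makes it lazy — it takes as little as possible before letting the rest of the pattern try.
Matches: at [3:8] → '(3pk)'; at [9:16] → '(j9064)'; at [17:24] → '(febhm)'; at [25:29] → '(t5)'; at [30:35] → '(q4h)'.
Since nothing is captured, `findall` lists the 5 matched substrings directly.

['(3pk)', '(j9064)', '(febhm)', '(t5)', '(q4h)']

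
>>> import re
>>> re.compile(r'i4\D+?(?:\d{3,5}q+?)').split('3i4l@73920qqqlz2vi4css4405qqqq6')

['3', 'qqlz2v', 'qqq6']

This matches the literal 'i4', then one or more of a non-digit (lazy); then 3 to 5 of a digit, then one or more of a literal 'q' (lazy) (non-capturing group).
Splitting on the pattern gives 3 pieces.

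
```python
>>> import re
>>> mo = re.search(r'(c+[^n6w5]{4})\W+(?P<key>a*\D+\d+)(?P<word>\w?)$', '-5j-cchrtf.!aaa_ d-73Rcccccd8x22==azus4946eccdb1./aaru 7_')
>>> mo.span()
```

The pattern matches one or more of the literal 'c', then exactly 4 of any character except [n6w5] (captured); then one or more of a non-word character; then zero or more of the literal 'a', then one or more of a non-digit, then one or more of a digit (captured as 'key'); then optionally a word character (captured as 'word'); then anchored at the end.
Unlike `match`, `search` isn't anchored — it looks for the pattern anywhere in the string.
The match spans [43:57] → 'ccdb1./aaru 7_'.
Captured: group 1 = 'ccdb1.', group 2 = 'aaru 7', group 3 = '_'.

(43, 57)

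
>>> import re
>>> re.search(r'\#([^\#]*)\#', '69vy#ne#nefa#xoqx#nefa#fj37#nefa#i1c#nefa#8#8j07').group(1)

The match spans [4:8] → '#ne#'.
Captured: group 1 = 'ne'.

'ne'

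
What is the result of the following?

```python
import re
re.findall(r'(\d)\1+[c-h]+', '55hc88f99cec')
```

['5', '8', '9']

After group 1 captures some text, `\1` only succeeds where that same text appears again.
`findall` collects group 1 from each match (3 total).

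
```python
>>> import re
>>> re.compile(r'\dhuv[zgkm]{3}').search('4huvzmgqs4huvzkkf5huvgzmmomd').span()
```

(0, 7)

The match spans [0:7] → '4huvzmg'.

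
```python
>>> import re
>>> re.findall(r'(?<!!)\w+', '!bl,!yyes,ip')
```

Because the assertion is negative and zero-width, positions next to the forbidden text are skipped.
Matches: at [2:3] → 'l'; at [6:9] → 'yes'; at [10:12] → 'ip'.
No capturing groups, so `findall` returns the 3 full match strings.

['l', 'yes', 'ip']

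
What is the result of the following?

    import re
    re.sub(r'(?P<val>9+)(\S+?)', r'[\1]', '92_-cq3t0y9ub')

This matches one or more of a literal '9' (captured as 'val'); then one or more of a non-whitespace character (lazy) (captured).
With the lazy modifier that quantifier settles for the fewest repetitions that let the rest of the pattern succeed (the atoms after it are unaffected and can still be greedy).
Matches: at [0:2] → '92'; at [10:12] → '9u'.
The replacement refers to a captured group, so each match is rewritten using its own captured text.

'[9]_-cq3t0y[9]b'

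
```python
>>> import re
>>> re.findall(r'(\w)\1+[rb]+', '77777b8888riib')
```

['7', '8', 'i']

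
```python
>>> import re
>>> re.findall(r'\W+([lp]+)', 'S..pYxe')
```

Pattern: one or more of a non-word character; then one or more of one of [lp] (captured).
Because there's exactly one group, `findall` drops the full match and keeps group 1 from the one hit.

['p']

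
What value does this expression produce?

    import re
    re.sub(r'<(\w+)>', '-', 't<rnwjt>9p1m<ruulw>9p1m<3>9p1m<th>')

't-9p1m-9p1m-9p1m-'

Matches: at [1:8] → '<rnwjt>'; at [12:19] → '<ruulw>'; at [23:26] → '<3>'; at [30:34] → '<th>'.
`sub` substitutes '-' at each match site.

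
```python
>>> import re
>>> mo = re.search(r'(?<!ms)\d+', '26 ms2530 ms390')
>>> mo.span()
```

Because the assertion is negative and zero-width, positions next to the forbidden text are skipped.
Unlike `match`, `search` isn't anchored — it looks for the pattern anywhere in the string.
The match spans [0:2] → '26'.

(0, 2)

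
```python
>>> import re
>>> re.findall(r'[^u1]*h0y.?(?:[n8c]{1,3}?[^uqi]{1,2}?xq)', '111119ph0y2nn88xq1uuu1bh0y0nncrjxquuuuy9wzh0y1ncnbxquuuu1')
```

['9ph0y2nn88xq', 'bh0y0nncrjxq', 'y9wzh0y1ncnbxq']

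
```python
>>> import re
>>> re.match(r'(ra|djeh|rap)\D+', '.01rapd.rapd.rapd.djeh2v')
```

None

`match` is anchored at position 0; if the pattern doesn't fit there, it returns None.
Here the pattern fails at index 0, so the call returns None.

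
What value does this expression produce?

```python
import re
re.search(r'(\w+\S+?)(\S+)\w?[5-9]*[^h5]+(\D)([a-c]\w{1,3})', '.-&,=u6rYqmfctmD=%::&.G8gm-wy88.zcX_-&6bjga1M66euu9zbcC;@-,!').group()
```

'u6rYqmfctmD=%::&.G8gm-wy88.zcX_-&6bjga1M66euu9zbcC'

Pattern: one or more of a word character, then one or more of a non-whitespace character (lazy) (captured); then one or more of a non-whitespace character (captured); then optionally a word character, then zero or more of a character in [5-9], then one or more of any character except [h5]; then a non-digit (captured); then a character in [a-c], then 1 to 3 of a word character (captured).
`re.search` scans for the first position where the pattern succeeds.
The match spans [5:55] → 'u6rYqmfctmD=%::&.G8gm-wy88.zcX_-&6bjga1M66euu9zbcC'.
Captured: group 1 = 'u6rYqmfctmD=', group 2 = '%::&.G8gm-wy88.zcX_-&6bjga1M66euu9', group 3 = 'b', group 4 = 'cC'.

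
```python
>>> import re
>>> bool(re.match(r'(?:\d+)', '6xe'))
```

This matches one or more of a digit (non-capturing group).
`match` is anchored at position 0; if the pattern doesn't fit there, it returns None.
The match spans [0:1] → '6'.

True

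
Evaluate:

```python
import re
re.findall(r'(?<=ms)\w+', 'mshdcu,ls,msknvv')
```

['hdcu', 'knvv']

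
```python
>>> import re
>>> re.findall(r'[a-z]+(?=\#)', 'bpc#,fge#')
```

Lookahead/lookbehind check context without consuming it, so the matched span excludes the asserted characters.
Walking the string: at [0:3] → 'bpc'; at [5:8] → 'fge'.
Since nothing is captured, `findall` lists the 2 matched substrings directly.

['bpc', 'fge']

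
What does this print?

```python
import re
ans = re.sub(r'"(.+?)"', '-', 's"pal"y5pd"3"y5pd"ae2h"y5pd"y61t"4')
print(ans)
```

s-y5pd-y5pd-y5pd-4

Every occurrence is swapped for '-'.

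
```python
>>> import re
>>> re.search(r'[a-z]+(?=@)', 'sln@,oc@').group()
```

'sln'

The `(?=…)`/`(?<=…)` assertion just peeks at neighbouring text; it doesn't advance the match position.
The match spans [0:3] → 'sln'.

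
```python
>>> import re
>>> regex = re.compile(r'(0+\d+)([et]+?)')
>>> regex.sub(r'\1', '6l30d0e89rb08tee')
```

'6l30d0e89rb08ee'

Pattern: one or more of the literal '0', then one or more of a digit (captured); then one or more of one of [et] (lazy) (captured).
Matches: at [11:14] → '08t'.
Each match is replaced using the text its own group 1 captured.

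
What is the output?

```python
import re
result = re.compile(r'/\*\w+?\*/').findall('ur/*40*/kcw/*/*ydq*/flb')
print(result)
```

['/*40*/', '/*ydq*/']

`findall` yields the raw match text (2 of them) because the pattern has no groups.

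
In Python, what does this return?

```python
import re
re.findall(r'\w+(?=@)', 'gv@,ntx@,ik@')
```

Because the assertion is zero-width, the text it checks is not consumed and won't appear in the result.
`findall` yields the raw match text (3 of them) because the pattern has no groups.

['gv', 'ntx', 'ik']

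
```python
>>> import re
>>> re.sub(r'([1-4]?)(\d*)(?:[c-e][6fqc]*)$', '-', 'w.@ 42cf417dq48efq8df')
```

'w.@ 42cf417dq48efq-'

Pattern: optionally a character in [1-4] (captured); then zero or more of a digit (captured); then a character in [c-e], then zero or more of one of [6fqc] (non-capturing group); then anchored at the end.
Matches: at [18:21] → '8df'.
`sub` substitutes '-' at each match site.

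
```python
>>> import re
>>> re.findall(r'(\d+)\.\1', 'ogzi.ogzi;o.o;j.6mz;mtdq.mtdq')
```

The backreference `\1` re-matches whatever the first group consumed, character for character.
Because there's exactly one group, `findall` drops the full match and keeps group 1 from each hit.
Nothing in the string satisfies the pattern, so the list is empty.

[]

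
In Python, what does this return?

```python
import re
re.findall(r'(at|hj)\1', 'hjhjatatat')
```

After group 1 captures some text, `\1` only succeeds where that same text appears again.
Matches: at [0:4] match 'hjhj', group 1 = 'hj'; at [4:8] match 'atat', group 1 = 'at'.
With a single group, `findall` returns only what that group captured — 2 items.

['hj', 'at']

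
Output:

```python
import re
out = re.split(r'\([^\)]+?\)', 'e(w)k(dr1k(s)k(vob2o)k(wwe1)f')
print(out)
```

Matches to split on: at [1:4] → '(w)'; at [5:13] → '(dr1k(s)'; at [14:21] → '(vob2o)'; at [22:28] → '(wwe1)'.
Splitting on the pattern gives 5 pieces.

['e', 'k', 'k', 'k', 'f']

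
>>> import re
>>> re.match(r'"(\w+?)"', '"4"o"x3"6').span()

(0, 3)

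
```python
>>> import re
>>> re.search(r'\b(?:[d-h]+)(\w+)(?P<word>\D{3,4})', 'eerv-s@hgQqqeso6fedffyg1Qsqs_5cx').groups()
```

('rv', '-s@h')

This matches a word boundary (`\b`, zero-width); then one or more of a character in [d-h] (non-capturing group); then one or more of a word character (captured); then 3 to 4 of a non-digit (captured as 'word').
`re.search` scans for the first position where the pattern succeeds.
The match spans [0:8] → 'eerv-s@h'.
Captured: group 1 = 'rv', group 2 = '-s@h'.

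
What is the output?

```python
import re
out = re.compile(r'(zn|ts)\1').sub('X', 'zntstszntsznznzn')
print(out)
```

znXzntsXzn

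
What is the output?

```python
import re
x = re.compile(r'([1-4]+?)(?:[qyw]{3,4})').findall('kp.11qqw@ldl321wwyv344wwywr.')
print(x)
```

The pattern matches one or more of a character in [1-4] (lazy) (captured); then 3 to 4 of one of [qyw] (non-capturing group).
One capturing group, so `findall` returns just the captured substring from each match — 3 in all.

['11', '321', '344']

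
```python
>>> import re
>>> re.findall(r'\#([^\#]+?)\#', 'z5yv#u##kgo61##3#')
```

['u', 'kgo61', '3']

Walking the string: at [4:7] match '#u#', group 1 = 'u'; at [7:14] match '#kgo61#', group 1 = 'kgo61'; at [14:17] match '#3#', group 1 = '3'.
With a single group, `findall` returns only what that group captured — 3 items.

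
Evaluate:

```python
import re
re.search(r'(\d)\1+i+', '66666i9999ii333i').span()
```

(0, 6)

The backreference `\1` re-matches whatever the first group consumed, character for character.
`re.search` scans for the first position where the pattern succeeds.
The match spans [0:6] → '66666i'.
Captured: group 1 = '6'.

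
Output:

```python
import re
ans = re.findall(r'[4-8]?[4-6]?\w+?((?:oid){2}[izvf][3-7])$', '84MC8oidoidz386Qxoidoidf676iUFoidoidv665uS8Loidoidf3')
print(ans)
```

The pattern matches optionally a character in [4-8], then optionally a character in [4-6], then one or more of a word character (lazy); then the literal 'oid' repeated 2 times, then one of [izvf], then a character in [3-7] (captured); then anchored at the end.
Matches: at [0:52] match '84MC8oidoidz386Qxoidoidf676iUFoidoidv665uS8Loidoidf3', group 1 = 'oidoidf3'.
With a single group, `findall` returns only what that group captured — 1 item.

['oidoidf3']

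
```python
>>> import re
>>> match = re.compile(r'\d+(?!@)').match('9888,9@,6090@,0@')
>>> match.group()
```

'9888'

Because the assertion is negative and zero-width, positions next to the forbidden text are skipped.
`re.match` won't scan ahead — the pattern has to work from the very first character.
The match spans [0:4] → '9888'.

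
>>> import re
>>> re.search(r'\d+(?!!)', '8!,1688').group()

'1688'

A negative assertion filters positions out without eating any characters.
The match spans [3:7] → '1688'.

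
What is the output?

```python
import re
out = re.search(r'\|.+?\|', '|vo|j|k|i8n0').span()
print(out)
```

The `?` after the quantifier makes it lazy — it takes as little as possible before letting the rest of the pattern try.
`search` walks the string left to right and returns the first match it finds.
The match spans [0:4] → '|vo|'.

(0, 4)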